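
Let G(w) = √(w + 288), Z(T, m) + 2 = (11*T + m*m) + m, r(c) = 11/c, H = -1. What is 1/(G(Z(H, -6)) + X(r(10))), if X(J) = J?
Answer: -110/30379 + 100*√305/30379 ≈ 0.053867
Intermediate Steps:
Z(T, m) = -2 + m + m² + 11*T (Z(T, m) = -2 + ((11*T + m*m) + m) = -2 + ((11*T + m²) + m) = -2 + ((m² + 11*T) + m) = -2 + (m + m² + 11*T) = -2 + m + m² + 11*T)
G(w) = √(288 + w)
1/(G(Z(H, -6)) + X(r(10))) = 1/(√(288 + (-2 - 6 + (-6)² + 11*(-1))) + 11/10) = 1/(√(288 + (-2 - 6 + 36 - 11)) + 11*(⅒)) = 1/(√(288 + 17) + 11/10) = 1/(√305 + 11/10) = 1/(11/10 + √305)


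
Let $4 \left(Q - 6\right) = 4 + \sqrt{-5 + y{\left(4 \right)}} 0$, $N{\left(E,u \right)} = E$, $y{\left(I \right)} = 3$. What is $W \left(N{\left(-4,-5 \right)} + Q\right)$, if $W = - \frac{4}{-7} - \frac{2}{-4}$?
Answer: $\frac{45}{14} \approx 3.2143$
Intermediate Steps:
$W = \frac{15}{14}$ ($W = \left(-4\right) \left(- \frac{1}{7}\right) - - \frac{1}{2} = \frac{4}{7} + \frac{1}{2} = \frac{15}{14} \approx 1.0714$)
$Q = 7$ ($Q = 6 + \frac{4 + \sqrt{-5 + 3} \cdot 0}{4} = 6 + \frac{4 + \sqrt{-2} \cdot 0}{4} = 6 + \frac{4 + i \sqrt{2} \cdot 0}{4} = 6 + \frac{4 + 0}{4} = 6 + \frac{1}{4} \cdot 4 = 6 + 1 = 7$)
$W \left(N{\left(-4,-5 \right)} + Q\right) = \frac{15 \left(-4 + 7\right)}{14} = \frac{15}{14} \cdot 3 = \frac{45}{14}$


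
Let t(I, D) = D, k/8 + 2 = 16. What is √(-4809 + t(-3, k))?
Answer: I*√4697 ≈ 68.535*I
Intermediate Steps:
k = 112 (k = -16 + 8*16 = -16 + 128 = 112)
√(-4809 + t(-3, k)) = √(-4809 + 112) = √(-4697) = I*√4697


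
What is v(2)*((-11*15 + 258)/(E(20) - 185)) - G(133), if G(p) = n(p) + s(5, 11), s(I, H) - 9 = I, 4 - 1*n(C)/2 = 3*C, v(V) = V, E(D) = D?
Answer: 42618/55 ≈ 774.87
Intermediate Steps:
n(C) = 8 - 6*C
s(I, H) = 9 + I
G(p) = 22 - 6*p (G(p) = (8 - 6*p) + (9 + 5) = (8 - 6*p) + 14 = 22 - 6*p)
v(2)*((-11*15 + 258)/(E(20) - 185)) - G(133) = 2*((-11*15 + 258)/(20 - 185)) - (22 - 6*133) = 2*((-165 + 258)/(-165)) - (22 - 798) = 2*(93*(-1/165)) - 1*(-776) = 2*(-31/55) + 776 = -62/55 + 776 = 42618/55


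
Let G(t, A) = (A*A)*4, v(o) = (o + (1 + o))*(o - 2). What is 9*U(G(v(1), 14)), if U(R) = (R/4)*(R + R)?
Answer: 2765952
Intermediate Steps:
v(o) = (1 + 2*o)*(-2 + o)
G(t, A) = 4*A² (G(t, A) = A²*4 = 4*A²)
U(R) = R²/2 (U(R) = (R*(¼))*(2*R) = (R/4)*(2*R) = R²/2)
9*U(G(v(1), 14)) = 9*((4*14²)²/2) = 9*((4*196)²/2) = 9*((½)*784²) = 9*((½)*614656) = 9*307328 = 2765952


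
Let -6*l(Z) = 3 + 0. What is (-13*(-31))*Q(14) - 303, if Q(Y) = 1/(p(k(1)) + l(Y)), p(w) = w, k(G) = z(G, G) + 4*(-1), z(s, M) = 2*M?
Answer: -2321/5 ≈ -464.20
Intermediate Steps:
l(Z) = -½ (l(Z) = -(3 + 0)/6 = -⅙*3 = -½)
k(G) = -4 + 2*G (k(G) = 2*G + 4*(-1) = 2*G - 4 = -4 + 2*G)
Q(Y) = -⅖ (Q(Y) = 1/((-4 + 2*1) - ½) = 1/((-4 + 2) - ½) = 1/(-2 - ½) = 1/(-5/2) = -⅖)
(-13*(-31))*Q(14) - 303 = -13*(-31)*(-⅖) - 303 = 403*(-⅖) - 303 = -806/5 - 303 = -2321/5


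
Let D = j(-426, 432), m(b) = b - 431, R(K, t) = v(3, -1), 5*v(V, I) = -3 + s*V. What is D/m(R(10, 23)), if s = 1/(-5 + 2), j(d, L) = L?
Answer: -2160/2159 ≈ -1.0005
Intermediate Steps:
s = -1/3 (s = 1/(-3) = -1/3 ≈ -0.33333)
v(V, I) = -3/5 - V/15 (v(V, I) = (-3 - V/3)/5 = -3/5 - V/15)
R(K, t) = -4/5 (R(K, t) = -3/5 - 1/15*3 = -3/5 - 1/5 = -4/5)
m(b) = -431 + b
D = 432
D/m(R(10, 23)) = 432/(-431 - 4/5) = 432/(-2159/5) = 432*(-5/2159) = -2160/2159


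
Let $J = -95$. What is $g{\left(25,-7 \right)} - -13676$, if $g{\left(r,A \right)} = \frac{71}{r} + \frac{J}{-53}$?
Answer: $\frac{18126838}{1325} \approx 13681.0$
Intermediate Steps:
$g{\left(r,A \right)} = \frac{95}{53} + \frac{71}{r}$ ($g{\left(r,A \right)} = \frac{71}{r} - \frac{95}{-53} = \frac{71}{r} - - \frac{95}{53} = \frac{71}{r} + \frac{95}{53} = \frac{95}{53} + \frac{71}{r}$)
$g{\left(25,-7 \right)} - -13676 = \left(\frac{95}{53} + \frac{71}{25}\right) - -13676 = \left(\frac{95}{53} + 71 \cdot \frac{1}{25}\right) + 13676 = \left(\frac{95}{53} + \frac{71}{25}\right) + 13676 = \frac{6138}{1325} + 13676 = \frac{18126838}{1325}$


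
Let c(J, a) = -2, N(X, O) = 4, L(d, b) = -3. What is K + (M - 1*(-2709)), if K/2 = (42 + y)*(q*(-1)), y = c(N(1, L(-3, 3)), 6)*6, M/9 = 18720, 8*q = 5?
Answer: 342303/2 ≈ 1.7115e+5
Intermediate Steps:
q = 5/8 (q = (⅛)*5 = 5/8 ≈ 0.62500)
M = 168480 (M = 9*18720 = 168480)
y = -12 (y = -2*6 = -12)
K = -75/2 (K = 2*((42 - 12)*((5/8)*(-1))) = 2*(30*(-5/8)) = 2*(-75/4) = -75/2 ≈ -37.500)
K + (M - 1*(-2709)) = -75/2 + (168480 - 1*(-2709)) = -75/2 + (168480 + 2709) = -75/2 + 171189 = 342303/2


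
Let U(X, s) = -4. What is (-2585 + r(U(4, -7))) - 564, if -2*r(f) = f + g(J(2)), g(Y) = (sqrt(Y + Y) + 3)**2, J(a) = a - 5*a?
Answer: -6287/2 - 12*I ≈ -3143.5 - 12.0*I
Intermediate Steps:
J(a) = -4*a
g(Y) = (3 + sqrt(2)*sqrt(Y))**2 (g(Y) = (sqrt(2*Y) + 3)**2 = (sqrt(2)*sqrt(Y) + 3)**2 = (3 + sqrt(2)*sqrt(Y))**2)
r(f) = -f/2 - (3 + 4*I)**2/2 (r(f) = -(f + (3 + sqrt(2)*sqrt(-4*2))**2)/2 = -(f + (3 + sqrt(2)*sqrt(-8))**2)/2 = -(f + (3 + sqrt(2)*(2*I*sqrt(2)))**2)/2 = -(f + (3 + 4*I)**2)/2 = -f/2 - (3 + 4*I)**2/2)
(-2585 + r(U(4, -7))) - 564 = (-2585 + (7/2 - 12*I - 1/2*(-4))) - 564 = (-2585 + (7/2 - 12*I + 2)) - 564 = (-2585 + (11/2 - 12*I)) - 564 = (-5159/2 - 12*I) - 564 = -6287/2 - 12*I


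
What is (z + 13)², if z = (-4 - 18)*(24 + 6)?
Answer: 418609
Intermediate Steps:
z = -660 (z = -22*30 = -660)
(z + 13)² = (-660 + 13)² = (-647)² = 418609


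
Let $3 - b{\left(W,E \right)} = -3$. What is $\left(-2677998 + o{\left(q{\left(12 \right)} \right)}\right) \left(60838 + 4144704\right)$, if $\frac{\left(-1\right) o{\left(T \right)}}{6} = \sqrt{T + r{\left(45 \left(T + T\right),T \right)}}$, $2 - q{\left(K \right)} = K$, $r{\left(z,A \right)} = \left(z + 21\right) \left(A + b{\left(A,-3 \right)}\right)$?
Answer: $-11262433064916 - 25233252 \sqrt{3506} \approx -1.1264 \cdot 10^{13}$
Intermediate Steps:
$b{\left(W,E \right)} = 6$ ($b{\left(W,E \right)} = 3 - -3 = 3 + 3 = 6$)
$r{\left(z,A \right)} = \left(6 + A\right) \left(21 + z\right)$ ($r{\left(z,A \right)} = \left(z + 21\right) \left(A + 6\right) = \left(21 + z\right) \left(6 + A\right) = \left(6 + A\right) \left(21 + z\right)$)
$q{\left(K \right)} = 2 - K$
$o{\left(T \right)} = - 6 \sqrt{126 + 90 T^{2} + 562 T}$ ($o{\left(T \right)} = - 6 \sqrt{T + \left(126 + 6 \cdot 45 \left(T + T\right) + 21 T + T 45 \left(T + T\right)\right)} = - 6 \sqrt{T + \left(126 + 6 \cdot 45 \cdot 2 T + 21 T + T 45 \cdot 2 T\right)} = - 6 \sqrt{T + \left(126 + 6 \cdot 90 T + 21 T + T 90 T\right)} = - 6 \sqrt{T + \left(126 + 540 T + 21 T + 90 T^{2}\right)} = - 6 \sqrt{T + \left(126 + 90 T^{2} + 561 T\right)} = - 6 \sqrt{126 + 90 T^{2} + 562 T}$)
$\left(-2677998 + o{\left(q{\left(12 \right)} \right)}\right) \left(60838 + 4144704\right) = \left(-2677998 - 6 \sqrt{126 + 90 \left(2 - 12\right)^{2} + 562 \left(2 - 12\right)}\right) \left(60838 + 4144704\right) = \left(-2677998 - 6 \sqrt{126 + 90 \left(2 - 12\right)^{2} + 562 \left(2 - 12\right)}\right) 4205542 = \left(-2677998 - 6 \sqrt{126 + 90 \left(-10\right)^{2} + 562 \left(-10\right)}\right) 4205542 = \left(-2677998 - 6 \sqrt{126 + 90 \cdot 100 - 5620}\right) 4205542 = \left(-2677998 - 6 \sqrt{126 + 9000 - 5620}\right) 4205542 = \left(-2677998 - 6 \sqrt{3506}\right) 4205542 = -11262433064916 - 25233252 \sqrt{3506}$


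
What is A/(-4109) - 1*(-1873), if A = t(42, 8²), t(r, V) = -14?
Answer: 1099453/587 ≈ 1873.0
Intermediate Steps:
A = -14
A/(-4109) - 1*(-1873) = -14/(-4109) - 1*(-1873) = -14*(-1/4109) + 1873 = 2/587 + 1873 = 1099453/587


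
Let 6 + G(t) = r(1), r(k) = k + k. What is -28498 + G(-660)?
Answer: -28502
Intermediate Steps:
r(k) = 2*k
G(t) = -4 (G(t) = -6 + 2*1 = -6 + 2 = -4)
-28498 + G(-660) = -28498 - 4 = -28502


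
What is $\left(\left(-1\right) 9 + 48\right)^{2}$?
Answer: $1521$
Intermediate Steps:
$\left(\left(-1\right) 9 + 48\right)^{2} = \left(-9 + 48\right)^{2} = 39^{2} = 1521$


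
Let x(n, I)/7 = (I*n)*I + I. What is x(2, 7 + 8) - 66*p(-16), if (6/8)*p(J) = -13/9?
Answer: 30439/9 ≈ 3382.1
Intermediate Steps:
x(n, I) = 7*I + 7*n*I² (x(n, I) = 7*((I*n)*I + I) = 7*(n*I² + I) = 7*(I + n*I²) = 7*I + 7*n*I²)
p(J) = -52/27 (p(J) = 4*(-13/9)/3 = 4*(-13*⅑)/3 = (4/3)*(-13/9) = -52/27)
x(2, 7 + 8) - 66*p(-16) = 7*(7 + 8)*(1 + (7 + 8)*2) - 66*(-52/27) = 7*15*(1 + 15*2) + 1144/9 = 7*15*(1 + 30) + 1144/9 = 7*15*31 + 1144/9 = 3255 + 1144/9 = 30439/9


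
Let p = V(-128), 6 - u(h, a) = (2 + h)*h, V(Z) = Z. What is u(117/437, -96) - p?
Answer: 25473899/190969 ≈ 133.39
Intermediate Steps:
u(h, a) = 6 - h*(2 + h) (u(h, a) = 6 - (2 + h)*h = 6 - h*(2 + h))
p = -128
u(117/437, -96) - p = (6 - (117/437)² - 234/437) - 1*(-128) = (6 - (117*(1/437))² - 234/437) + 128 = (6 - (117/437)² - 2*117/437) + 128 = (6 - 1*13689/190969 - 234/437) + 128 = (6 - 13689/190969 - 234/437) + 128 = 1029867/190969 + 128 = 25473899/190969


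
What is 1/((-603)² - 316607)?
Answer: 1/47002 ≈ 2.1276e-5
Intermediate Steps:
1/((-603)² - 316607) = 1/(363609 - 316607) = 1/47002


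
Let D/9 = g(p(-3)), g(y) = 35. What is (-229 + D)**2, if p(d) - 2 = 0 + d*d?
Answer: 7396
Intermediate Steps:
p(d) = 2 + d**2 (p(d) = 2 + (0 + d*d) = 2 + (0 + d**2) = 2 + d**2)
D = 315 (D = 9*35 = 315)
(-229 + D)**2 = (-229 + 315)**2 = 86**2 = 7396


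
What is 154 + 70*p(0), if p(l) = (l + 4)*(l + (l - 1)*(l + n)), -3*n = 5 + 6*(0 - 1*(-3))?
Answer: 6902/3 ≈ 2300.7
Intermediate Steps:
n = -23/3 (n = -(5 + 6*(0 - 1*(-3)))/3 = -(5 + 6*(0 + 3))/3 = -(5 + 6*3)/3 = -(5 + 18)/3 = -1/3*23 = -23/3 ≈ -7.6667)
p(l) = (4 + l)*(l + (-1 + l)*(-23/3 + l)) (p(l) = (l + 4)*(l + (l - 1)*(l - 23/3)) = (4 + l)*(l + (-1 + l)*(-23/3 + l)))
154 + 70*p(0) = 154 + 70*(92/3 + 0**3 - 23*0 - 11/3*0**2) = 154 + 70*(92/3 + 0 + 0 - 11/3*0) = 154 + 70*(92/3 + 0 + 0 + 0) = 154 + 70*(92/3) = 154 + 6440/3 = 6902/3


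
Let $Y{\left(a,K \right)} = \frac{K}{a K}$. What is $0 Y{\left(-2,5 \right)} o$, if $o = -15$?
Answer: $0$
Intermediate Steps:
$Y{\left(a,K \right)} = \frac{1}{a}$ ($Y{\left(a,K \right)} = \frac{K}{K a} = K \frac{1}{K a} = \frac{1}{a}$)
$0 Y{\left(-2,5 \right)} o = \frac{0}{-2} \left(-15\right) = 0 \left(- \frac{1}{2}\right) \left(-15\right) = 0 \left(-15\right) = 0$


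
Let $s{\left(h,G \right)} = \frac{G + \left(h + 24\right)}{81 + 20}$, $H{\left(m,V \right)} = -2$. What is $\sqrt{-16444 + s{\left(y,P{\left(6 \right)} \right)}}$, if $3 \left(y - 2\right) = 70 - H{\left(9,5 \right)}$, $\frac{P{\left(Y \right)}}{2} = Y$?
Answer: $\frac{i \sqrt{167738982}}{101} \approx 128.23 i$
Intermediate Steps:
$P{\left(Y \right)} = 2 Y$
$y = 26$ ($y = 2 + \frac{70 - -2}{3} = 2 + \frac{70 + 2}{3} = 2 + \frac{1}{3} \cdot 72 = 2 + 24 = 26$)
$s{\left(h,G \right)} = \frac{24}{101} + \frac{G}{101} + \frac{h}{101}$ ($s{\left(h,G \right)} = \frac{G + \left(24 + h\right)}{101} = \left(24 + G + h\right) \frac{1}{101} = \frac{24}{101} + \frac{G}{101} + \frac{h}{101}$)
$\sqrt{-16444 + s{\left(y,P{\left(6 \right)} \right)}} = \sqrt{-16444 + \left(\frac{24}{101} + \frac{2 \cdot 6}{101} + \frac{1}{101} \cdot 26\right)} = \sqrt{-16444 + \left(\frac{24}{101} + \frac{1}{101} \cdot 12 + \frac{26}{101}\right)} = \sqrt{-16444 + \left(\frac{24}{101} + \frac{12}{101} + \frac{26}{101}\right)} = \sqrt{-16444 + \frac{62}{101}} = \sqrt{- \frac{1660782}{101}} = \frac{i \sqrt{167738982}}{101}$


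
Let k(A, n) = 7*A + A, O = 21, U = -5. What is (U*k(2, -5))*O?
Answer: -1680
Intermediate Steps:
k(A, n) = 8*A
(U*k(2, -5))*O = -40*2*21 = -5*16*21 = -80*21 = -1680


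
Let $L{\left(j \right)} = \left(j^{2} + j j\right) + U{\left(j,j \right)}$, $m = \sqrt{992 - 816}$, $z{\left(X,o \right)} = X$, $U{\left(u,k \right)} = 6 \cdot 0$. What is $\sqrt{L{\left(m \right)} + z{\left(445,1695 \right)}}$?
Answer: $\sqrt{797} \approx 28.231$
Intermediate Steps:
$U{\left(u,k \right)} = 0$
$m = 4 \sqrt{11}$ ($m = \sqrt{176} = 4 \sqrt{11} \approx 13.266$)
$L{\left(j \right)} = 2 j^{2}$ ($L{\left(j \right)} = \left(j^{2} + j j\right) + 0 = \left(j^{2} + j^{2}\right) + 0 = 2 j^{2} + 0 = 2 j^{2}$)
$\sqrt{L{\left(m \right)} + z{\left(445,1695 \right)}} = \sqrt{2 \left(4 \sqrt{11}\right)^{2} + 445} = \sqrt{2 \cdot 176 + 445} = \sqrt{352 + 445} = \sqrt{797}$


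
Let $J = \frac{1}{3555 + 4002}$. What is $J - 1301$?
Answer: $- \frac{9831656}{7557} \approx -1301.0$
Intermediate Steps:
$J = \frac{1}{7557} \approx 0.00013233$
$J - 1301 = \frac{1}{7557} - 1301 = - \frac{9831656}{7557}$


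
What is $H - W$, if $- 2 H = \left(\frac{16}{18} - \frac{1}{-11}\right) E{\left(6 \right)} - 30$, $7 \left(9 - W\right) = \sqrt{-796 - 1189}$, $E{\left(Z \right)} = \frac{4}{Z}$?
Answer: $\frac{1685}{297} + \frac{i \sqrt{1985}}{7} \approx 5.6734 + 6.3648 i$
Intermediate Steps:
$W = 9 - \frac{i \sqrt{1985}}{7}$ ($W = 9 - \frac{\sqrt{-796 - 1189}}{7} = 9 - \frac{\sqrt{-1985}}{7} = 9 - \frac{i \sqrt{1985}}{7} \approx 9.0 - 6.3648 i$)
$H = \frac{4358}{297}$ ($H = - \frac{\left(\frac{16}{18} - \frac{1}{-11}\right) \frac{4}{6} - 30}{2} = - \frac{\left(16 \cdot \frac{1}{18} - - \frac{1}{11}\right) 4 \cdot \frac{1}{6} - 30}{2} = - \frac{\left(\frac{8}{9} + \frac{1}{11}\right) \frac{2}{3} - 30}{2} = - \frac{\frac{97}{99} \cdot \frac{2}{3} - 30}{2} = - \frac{\frac{194}{297} - 30}{2} = \left(- \frac{1}{2}\right) \left(- \frac{8716}{297}\right) = \frac{4358}{297} \approx 14.673$)
$H - W = \frac{4358}{297} - \left(9 - \frac{i \sqrt{1985}}{7}\right) = \frac{1685}{297} + \frac{i \sqrt{1985}}{7}$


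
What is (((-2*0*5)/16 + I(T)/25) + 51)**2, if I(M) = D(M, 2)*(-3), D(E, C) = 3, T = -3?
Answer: 1602756/625 ≈ 2564.4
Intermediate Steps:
I(M) = -9 (I(M) = 3*(-3) = -9)
(((-2*0*5)/16 + I(T)/25) + 51)**2 = (((-2*0*5)/16 - 9/25) + 51)**2 = (((0*5)*(1/16) - 9*1/25) + 51)**2 = ((0*(1/16) - 9/25) + 51)**2 = ((0 - 9/25) + 51)**2 = (-9/25 + 51)**2 = (1266/25)**2 = 1602756/625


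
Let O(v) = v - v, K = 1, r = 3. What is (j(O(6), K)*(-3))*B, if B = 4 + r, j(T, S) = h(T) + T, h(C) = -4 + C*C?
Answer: 84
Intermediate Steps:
O(v) = 0
h(C) = -4 + C**2
j(T, S) = -4 + T + T**2 (j(T, S) = (-4 + T**2) + T = -4 + T + T**2)
B = 7 (B = 4 + 3 = 7)
(j(O(6), K)*(-3))*B = ((-4 + 0 + 0**2)*(-3))*7 = ((-4 + 0 + 0)*(-3))*7 = -4*(-3)*7 = 12*7 = 84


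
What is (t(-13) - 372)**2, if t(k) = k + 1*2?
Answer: 146689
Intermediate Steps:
t(k) = 2 + k (t(k) = k + 2 = 2 + k)
(t(-13) - 372)**2 = ((2 - 13) - 372)**2 = (-11 - 372)**2 = (-383)**2 = 146689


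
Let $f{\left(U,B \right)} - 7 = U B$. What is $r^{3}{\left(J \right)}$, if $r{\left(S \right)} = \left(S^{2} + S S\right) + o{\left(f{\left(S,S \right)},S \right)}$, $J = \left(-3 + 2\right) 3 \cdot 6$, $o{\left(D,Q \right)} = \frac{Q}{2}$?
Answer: $260917119$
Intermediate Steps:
$f{\left(U,B \right)} = 7 + B U$ ($f{\left(U,B \right)} = 7 + U B = 7 + B U$)
$o{\left(D,Q \right)} = \frac{Q}{2}$ ($o{\left(D,Q \right)} = Q \frac{1}{2} = \frac{Q}{2}$)
$J = -18$ ($J = \left(-1\right) 3 \cdot 6 = \left(-3\right) 6 = -18$)
$r{\left(S \right)} = \frac{S}{2} + 2 S^{2}$ ($r{\left(S \right)} = \left(S^{2} + S S\right) + \frac{S}{2} = \left(S^{2} + S^{2}\right) + \frac{S}{2} = 2 S^{2} + \frac{S}{2} = \frac{S}{2} + 2 S^{2}$)
$r^{3}{\left(J \right)} = \left(\frac{1}{2} \left(-18\right) \left(1 + 4 \left(-18\right)\right)\right)^{3} = \left(\frac{1}{2} \left(-18\right) \left(1 - 72\right)\right)^{3} = \left(\frac{1}{2} \left(-18\right) \left(-71\right)\right)^{3} = 639^{3} = 260917119$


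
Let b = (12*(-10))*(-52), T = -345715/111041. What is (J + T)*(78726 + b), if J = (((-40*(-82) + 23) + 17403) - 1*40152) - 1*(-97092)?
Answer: 104648298292398/15863 ≈ 6.5970e+9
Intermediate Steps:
T = -345715/111041 (T = -345715*1/111041 = -345715/111041 ≈ -3.1134)
b = 6240 (b = -120*(-52) = 6240)
J = 77646 (J = (((3280 + 23) + 17403) - 40152) + 97092 = ((3303 + 17403) - 40152) + 97092 = (20706 - 40152) + 97092 = -19446 + 97092 = 77646)
(J + T)*(78726 + b) = (77646 - 345715/111041)*(78726 + 6240) = (8621543771/111041)*84966 = 104648298292398/15863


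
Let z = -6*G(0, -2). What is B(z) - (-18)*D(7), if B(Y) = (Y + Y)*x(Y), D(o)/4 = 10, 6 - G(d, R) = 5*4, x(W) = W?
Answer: 14832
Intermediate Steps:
G(d, R) = -14 (G(d, R) = 6 - 5*4 = 6 - 1*20 = 6 - 20 = -14)
D(o) = 40 (D(o) = 4*10 = 40)
z = 84 (z = -6*(-14) = 84)
B(Y) = 2*Y² (B(Y) = (Y + Y)*Y = (2*Y)*Y = 2*Y²)
B(z) - (-18)*D(7) = 2*84² - (-18)*40 = 2*7056 - 1*(-720) = 14112 + 720 = 14832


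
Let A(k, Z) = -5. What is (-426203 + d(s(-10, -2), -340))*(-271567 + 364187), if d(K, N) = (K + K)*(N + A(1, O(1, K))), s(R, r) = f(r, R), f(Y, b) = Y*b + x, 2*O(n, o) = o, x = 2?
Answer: -40880893460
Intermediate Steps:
O(n, o) = o/2
f(Y, b) = 2 + Y*b (f(Y, b) = Y*b + 2 = 2 + Y*b)
s(R, r) = 2 + R*r (s(R, r) = 2 + r*R = 2 + R*r)
d(K, N) = 2*K*(-5 + N) (d(K, N) = (K + K)*(N - 5) = (2*K)*(-5 + N) = 2*K*(-5 + N))
(-426203 + d(s(-10, -2), -340))*(-271567 + 364187) = (-426203 + 2*(2 - 10*(-2))*(-5 - 340))*(-271567 + 364187) = (-426203 + 2*(2 + 20)*(-345))*92620 = (-426203 + 2*22*(-345))*92620 = (-426203 - 15180)*92620 = -441383*92620 = -40880893460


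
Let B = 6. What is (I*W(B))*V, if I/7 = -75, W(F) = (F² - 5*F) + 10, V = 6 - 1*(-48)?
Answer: -453600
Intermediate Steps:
V = 54 (V = 6 + 48 = 54)
W(F) = 10 + F² - 5*F
I = -525 (I = 7*(-75) = -525)
(I*W(B))*V = -525*(10 + 6² - 5*6)*54 = -525*(10 + 36 - 30)*54 = -525*16*54 = -8400*54 = -453600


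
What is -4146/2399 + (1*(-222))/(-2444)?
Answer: -4800123/2931578 ≈ -1.6374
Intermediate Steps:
-4146/2399 + (1*(-222))/(-2444) = -4146*1/2399 - 222*(-1/2444) = -4146/2399 + 111/1222 = -4800123/2931578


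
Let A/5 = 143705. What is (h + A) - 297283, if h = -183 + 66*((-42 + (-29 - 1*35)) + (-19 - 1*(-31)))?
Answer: 414855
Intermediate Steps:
A = 718525 (A = 5*143705 = 718525)
h = -6387 (h = -183 + 66*((-42 + (-29 - 35)) + (-19 + 31)) = -183 + 66*((-42 - 64) + 12) = -183 + 66*(-106 + 12) = -183 + 66*(-94) = -183 - 6204 = -6387)
(h + A) - 297283 = (-6387 + 718525) - 297283 = 712138 - 297283 = 414855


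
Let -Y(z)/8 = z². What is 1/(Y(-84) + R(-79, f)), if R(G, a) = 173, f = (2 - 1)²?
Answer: -1/56275 ≈ -1.7770e-5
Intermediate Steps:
Y(z) = -8*z²
f = 1 (f = 1² = 1)
1/(Y(-84) + R(-79, f)) = 1/(-8*(-84)² + 173) = 1/(-8*7056 + 173) = 1/(-56448 + 173) = 1/(-56275) = -1/56275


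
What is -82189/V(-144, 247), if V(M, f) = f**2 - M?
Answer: -82189/61153 ≈ -1.3440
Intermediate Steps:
-82189/V(-144, 247) = -82189/(247**2 - 1*(-144)) = -82189/(61009 + 144) = -82189/61153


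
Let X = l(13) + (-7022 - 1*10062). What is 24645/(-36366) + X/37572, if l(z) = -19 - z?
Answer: -129033533/113861946 ≈ -1.1332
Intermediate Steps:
X = -17116 (X = (-19 - 1*13) + (-7022 - 1*10062) = (-19 - 13) + (-7022 - 10062) = -32 - 17084 = -17116)
24645/(-36366) + X/37572 = 24645/(-36366) - 17116/37572 = 24645*(-1/36366) - 17116*1/37572 = -8215/12122 - 4279/9393 = -129033533/113861946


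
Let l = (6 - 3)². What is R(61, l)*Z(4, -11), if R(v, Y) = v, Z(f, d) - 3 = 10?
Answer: 793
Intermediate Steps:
Z(f, d) = 13 (Z(f, d) = 3 + 10 = 13)
l = 9 (l = 3² = 9)
R(61, l)*Z(4, -11) = 61*13 = 793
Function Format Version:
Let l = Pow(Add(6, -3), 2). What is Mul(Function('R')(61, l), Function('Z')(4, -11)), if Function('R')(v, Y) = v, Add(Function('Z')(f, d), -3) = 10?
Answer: 793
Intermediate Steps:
Function('Z')(f, d) = 13 (Function('Z')(f, d) = Add(3, 10) = 13)
l = 9 (l = Pow(3, 2) = 9)
Mul(Function('R')(61, l), Function('Z')(4, -11)) = Mul(61, 13) = 793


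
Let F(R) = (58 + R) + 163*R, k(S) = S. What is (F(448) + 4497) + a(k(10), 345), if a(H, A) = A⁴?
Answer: 14167028652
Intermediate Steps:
F(R) = 58 + 164*R
(F(448) + 4497) + a(k(10), 345) = ((58 + 164*448) + 4497) + 345⁴ = ((58 + 73472) + 4497) + 14166950625 = (73530 + 4497) + 14166950625 = 78027 + 14166950625 = 14167028652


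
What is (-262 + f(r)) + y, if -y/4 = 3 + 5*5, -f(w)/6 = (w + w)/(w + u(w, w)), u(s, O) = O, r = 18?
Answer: -380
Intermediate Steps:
f(w) = -6 (f(w) = -6*(w + w)/(w + w) = -6*2*w/(2*w) = -6*2*w*1/(2*w) = -6*1 = -6)
y = -112 (y = -4*(3 + 5*5) = -4*(3 + 25) = -4*28 = -112)
(-262 + f(r)) + y = (-262 - 6) - 112 = -268 - 112 = -380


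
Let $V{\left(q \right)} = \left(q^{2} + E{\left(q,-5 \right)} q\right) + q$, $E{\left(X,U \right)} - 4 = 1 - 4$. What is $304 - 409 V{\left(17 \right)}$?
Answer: $-131803$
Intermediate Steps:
$E{\left(X,U \right)} = 1$ ($E{\left(X,U \right)} = 4 + \left(1 - 4\right) = 4 - 3 = 1$)
$V{\left(q \right)} = q^{2} + 2 q$ ($V{\left(q \right)} = \left(q^{2} + 1 q\right) + q = \left(q^{2} + q\right) + q = \left(q + q^{2}\right) + q = q^{2} + 2 q$)
$304 - 409 V{\left(17 \right)} = 304 - 409 \cdot 17 \left(2 + 17\right) = 304 - 409 \cdot 17 \cdot 19 = 304 - 132107 = -131803$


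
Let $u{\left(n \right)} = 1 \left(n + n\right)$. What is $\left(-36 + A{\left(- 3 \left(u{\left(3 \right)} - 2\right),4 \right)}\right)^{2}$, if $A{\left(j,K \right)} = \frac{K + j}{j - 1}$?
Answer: $\frac{211600}{169} \approx 1252.1$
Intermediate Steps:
$u{\left(n \right)} = 2 n$ ($u{\left(n \right)} = 1 \cdot 2 n = 2 n$)
$A{\left(j,K \right)} = \frac{K + j}{-1 + j}$
$\left(-36 + A{\left(- 3 \left(u{\left(3 \right)} - 2\right),4 \right)}\right)^{2} = \left(-36 + \frac{4 - 3 \left(2 \cdot 3 - 2\right)}{-1 - 3 \left(2 \cdot 3 - 2\right)}\right)^{2} = \left(-36 + \frac{4 - 3 \left(6 - 2\right)}{-1 - 3 \left(6 - 2\right)}\right)^{2} = \left(-36 + \frac{4 - 12}{-1 - 12}\right)^{2} = \left(-36 + \frac{1}{-13} \left(-8\right)\right)^{2} = \left(-36 - - \frac{8}{13}\right)^{2} = \left(-36 + \frac{8}{13}\right)^{2} = \left(- \frac{460}{13}\right)^{2} = \frac{211600}{169}$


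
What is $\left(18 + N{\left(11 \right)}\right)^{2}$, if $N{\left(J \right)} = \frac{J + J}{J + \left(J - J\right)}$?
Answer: $400$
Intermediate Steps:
$N{\left(J \right)} = 2$ ($N{\left(J \right)} = \frac{2 J}{J + 0} = \frac{2 J}{J} = 2$)
$\left(18 + N{\left(11 \right)}\right)^{2} = \left(18 + 2\right)^{2} = 20^{2} = 400$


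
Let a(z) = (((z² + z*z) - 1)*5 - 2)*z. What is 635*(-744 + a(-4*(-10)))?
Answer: 405749760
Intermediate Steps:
a(z) = z*(-7 + 10*z²) (a(z) = (((z² + z²) - 1)*5 - 2)*z = ((2*z² - 1)*5 - 2)*z = ((-1 + 2*z²)*5 - 2)*z = ((-5 + 10*z²) - 2)*z = (-7 + 10*z²)*z = z*(-7 + 10*z²))
635*(-744 + a(-4*(-10))) = 635*(-744 + (-4*(-10))*(-7 + 10*(-4*(-10))²)) = 635*(-744 + 40*(-7 + 10*40²)) = 635*(-744 + 40*(-7 + 10*1600)) = 635*(-744 + 40*(-7 + 16000)) = 635*(-744 + 40*15993) = 635*(-744 + 639720) = 635*638976 = 405749760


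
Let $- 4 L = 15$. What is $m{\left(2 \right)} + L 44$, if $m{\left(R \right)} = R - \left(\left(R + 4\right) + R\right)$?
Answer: $-171$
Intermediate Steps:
$L = - \frac{15}{4}$ ($L = \left(- \frac{1}{4}\right) 15 = - \frac{15}{4} \approx -3.75$)
$m{\left(R \right)} = -4 - R$ ($m{\left(R \right)} = R - \left(\left(4 + R\right) + R\right) = R - \left(4 + 2 R\right) = -4 - R$)
$m{\left(2 \right)} + L 44 = \left(-4 - 2\right) - 165 = -6 - 165 = -171$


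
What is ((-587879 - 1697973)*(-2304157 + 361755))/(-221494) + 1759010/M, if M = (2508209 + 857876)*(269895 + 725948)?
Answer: -212620501487984694354074/10606690090685351 ≈ -2.0046e+7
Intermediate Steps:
M = 3352092184655 (M = 3366085*995843 = 3352092184655)
((-587879 - 1697973)*(-2304157 + 361755))/(-221494) + 1759010/M = ((-587879 - 1697973)*(-2304157 + 361755))/(-221494) + 1759010/3352092184655 = -2285852*(-1942402)*(-1/221494) + 1759010*(1/3352092184655) = 4440043496504*(-1/221494) + 351802/670418436931 = -317145964036/15821 + 351802/670418436931 = -212620501487984694354074/10606690090685351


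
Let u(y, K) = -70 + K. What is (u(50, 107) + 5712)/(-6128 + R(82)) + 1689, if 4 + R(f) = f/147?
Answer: 1521487755/901322 ≈ 1688.1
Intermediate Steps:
R(f) = -4 + f/147
(u(50, 107) + 5712)/(-6128 + R(82)) + 1689 = ((-70 + 107) + 5712)/(-6128 + (-4 + (1/147)*82)) + 1689 = (37 + 5712)/(-6128 + (-4 + 82/147)) + 1689 = 5749/(-6128 - 506/147) + 1689 = 5749/(-901322/147) + 1689 = 5749*(-147/901322) + 1689 = -845103/901322 + 1689 = 1521487755/901322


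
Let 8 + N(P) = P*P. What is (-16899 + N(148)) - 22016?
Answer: -17019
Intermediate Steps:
N(P) = -8 + P² (N(P) = -8 + P*P = -8 + P²)
(-16899 + N(148)) - 22016 = (-16899 + (-8 + 148²)) - 22016 = (-16899 + (-8 + 21904)) - 22016 = (-16899 + 21896) - 22016 = 4997 - 22016 = -17019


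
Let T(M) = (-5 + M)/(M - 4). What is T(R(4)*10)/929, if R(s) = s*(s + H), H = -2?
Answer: 75/70604 ≈ 0.0010623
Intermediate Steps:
R(s) = s*(-2 + s) (R(s) = s*(s - 2) = s*(-2 + s))
T(M) = (-5 + M)/(-4 + M)
T(R(4)*10)/929 = ((-5 + (4*(-2 + 4))*10)/(-4 + (4*(-2 + 4))*10))/929 = ((-5 + (4*2)*10)/(-4 + (4*2)*10))*(1/929) = ((-5 + 8*10)/(-4 + 8*10))*(1/929) = ((-5 + 80)/(-4 + 80))*(1/929) = (75/76)*(1/929) = 75/70604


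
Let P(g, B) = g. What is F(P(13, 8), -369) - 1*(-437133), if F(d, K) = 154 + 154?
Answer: 437441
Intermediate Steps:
F(d, K) = 308
F(P(13, 8), -369) - 1*(-437133) = 308 - 1*(-437133) = 308 + 437133 = 437441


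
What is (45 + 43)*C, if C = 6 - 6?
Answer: 0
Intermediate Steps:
C = 0
(45 + 43)*C = (45 + 43)*0 = 88*0 = 0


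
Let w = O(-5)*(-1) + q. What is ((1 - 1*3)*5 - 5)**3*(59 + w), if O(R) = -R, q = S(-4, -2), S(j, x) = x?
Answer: -175500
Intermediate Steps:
q = -2
w = -7 (w = -1*(-5)*(-1) - 2 = 5*(-1) - 2 = -5 - 2 = -7)
((1 - 1*3)*5 - 5)**3*(59 + w) = ((1 - 1*3)*5 - 5)**3*(59 - 7) = ((1 - 3)*5 - 5)**3*52 = (-2*5 - 5)**3*52 = (-10 - 5)**3*52 = (-15)**3*52 = -3375*52 = -175500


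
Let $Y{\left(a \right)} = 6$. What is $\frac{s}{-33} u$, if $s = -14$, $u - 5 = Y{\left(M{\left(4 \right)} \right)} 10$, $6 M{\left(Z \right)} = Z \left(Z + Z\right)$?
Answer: $\frac{910}{33} \approx 27.576$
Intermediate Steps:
$M{\left(Z \right)} = \frac{Z^{2}}{3}$ ($M{\left(Z \right)} = \frac{Z \left(Z + Z\right)}{6} = \frac{Z 2 Z}{6} = \frac{2 Z^{2}}{6} = \frac{Z^{2}}{3}$)
$u = 65$ ($u = 5 + 6 \cdot 10 = 5 + 60 = 65$)
$\frac{s}{-33} u = \frac{1}{-33} \left(-14\right) 65 = \left(- \frac{1}{33}\right) \left(-14\right) 65 = \frac{14}{33} \cdot 65 = \frac{910}{33}$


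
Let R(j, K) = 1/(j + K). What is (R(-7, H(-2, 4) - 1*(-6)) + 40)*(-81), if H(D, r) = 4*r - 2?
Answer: -42201/13 ≈ -3246.2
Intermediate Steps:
H(D, r) = -2 + 4*r
R(j, K) = 1/(K + j)
(R(-7, H(-2, 4) - 1*(-6)) + 40)*(-81) = (1/(((-2 + 4*4) - 1*(-6)) - 7) + 40)*(-81) = (1/(((-2 + 16) + 6) - 7) + 40)*(-81) = (1/((14 + 6) - 7) + 40)*(-81) = (1/(20 - 7) + 40)*(-81) = (1/13 + 40)*(-81) = (521/13)*(-81) = -42201/13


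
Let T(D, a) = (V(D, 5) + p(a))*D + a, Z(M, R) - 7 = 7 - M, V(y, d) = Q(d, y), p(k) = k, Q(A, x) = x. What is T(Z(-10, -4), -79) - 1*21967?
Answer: -23366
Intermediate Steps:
V(y, d) = y
Z(M, R) = 14 - M (Z(M, R) = 7 + (7 - M) = 14 - M)
T(D, a) = a + D*(D + a) (T(D, a) = (D + a)*D + a = D*(D + a) + a = a + D*(D + a))
T(Z(-10, -4), -79) - 1*21967 = (-79 + (14 - 1*(-10))**2 + (14 - 1*(-10))*(-79)) - 1*21967 = (-79 + (14 + 10)**2 + (14 + 10)*(-79)) - 21967 = (-79 + 24**2 + 24*(-79)) - 21967 = (-79 + 576 - 1896) - 21967 = -1399 - 21967 = -23366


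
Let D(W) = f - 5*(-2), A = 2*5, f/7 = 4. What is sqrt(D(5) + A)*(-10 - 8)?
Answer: -72*sqrt(3) ≈ -124.71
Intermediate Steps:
f = 28 (f = 7*4 = 28)
A = 10
D(W) = 38 (D(W) = 28 - 5*(-2) = 28 + 10 = 38)
sqrt(D(5) + A)*(-10 - 8) = sqrt(38 + 10)*(-10 - 8) = sqrt(48)*(-18) = (4*sqrt(3))*(-18) = -72*sqrt(3)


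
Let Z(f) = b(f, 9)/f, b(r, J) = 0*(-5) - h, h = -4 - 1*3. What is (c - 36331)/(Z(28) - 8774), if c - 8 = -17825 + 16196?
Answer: 151808/35095 ≈ 4.3256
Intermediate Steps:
h = -7 (h = -4 - 3 = -7)
b(r, J) = 7 (b(r, J) = 0*(-5) - 1*(-7) = 0 + 7 = 7)
Z(f) = 7/f
c = -1621 (c = 8 + (-17825 + 16196) = 8 - 1629 = -1621)
(c - 36331)/(Z(28) - 8774) = (-1621 - 36331)/(7/28 - 8774) = -37952/(7*(1/28) - 8774) = -37952/(1/4 - 8774) = -37952/(-35095/4) = -37952*(-4/35095) = 151808/35095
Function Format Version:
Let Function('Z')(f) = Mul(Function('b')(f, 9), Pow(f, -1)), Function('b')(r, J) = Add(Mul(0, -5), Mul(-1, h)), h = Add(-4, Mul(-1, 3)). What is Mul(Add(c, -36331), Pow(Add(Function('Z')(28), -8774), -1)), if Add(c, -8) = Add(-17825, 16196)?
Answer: Rational(151808, 35095) ≈ 4.3256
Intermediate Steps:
h = -7 (h = Add(-4, -3) = -7)
Function('b')(r, J) = 7 (Function('b')(r, J) = Add(Mul(0, -5), Mul(-1, -7)) = Add(0, 7) = 7)
Function('Z')(f) = Mul(7, Pow(f, -1))
c = -1621 (c = Add(8, Add(-17825, 16196)) = Add(8, -1629) = -1621)
Mul(Add(c, -36331), Pow(Add(Function('Z')(28), -8774), -1)) = Mul(Add(-1621, -36331), Pow(Add(Mul(7, Pow(28, -1)), -8774), -1)) = Mul(-37952, Pow(Add(Mul(7, Rational(1, 28)), -8774), -1)) = Mul(-37952, Pow(Add(Rational(1, 4), -8774), -1)) = Mul(-37952, Pow(Rational(-35095, 4), -1)) = Mul(-37952, Rational(-4, 35095)) = Rational(151808, 35095)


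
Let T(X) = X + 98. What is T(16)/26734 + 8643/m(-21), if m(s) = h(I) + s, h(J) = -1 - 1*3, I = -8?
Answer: -115529556/334175 ≈ -345.72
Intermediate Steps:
h(J) = -4 (h(J) = -1 - 3 = -4)
m(s) = -4 + s
T(X) = 98 + X
T(16)/26734 + 8643/m(-21) = (98 + 16)/26734 + 8643/(-4 - 21) = 114*(1/26734) + 8643/(-25) = 57/13367 + 8643*(-1/25) = 57/13367 - 8643/25 = -115529556/334175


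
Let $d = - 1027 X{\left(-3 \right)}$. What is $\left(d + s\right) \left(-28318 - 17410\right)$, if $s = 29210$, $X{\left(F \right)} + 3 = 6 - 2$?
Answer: $-1288752224$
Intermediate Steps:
$X{\left(F \right)} = 1$ ($X{\left(F \right)} = -3 + \left(6 - 2\right) = -3 + 4 = 1$)
$d = -1027$ ($d = \left(-1027\right) 1 = -1027$)
$\left(d + s\right) \left(-28318 - 17410\right) = \left(-1027 + 29210\right) \left(-28318 - 17410\right) = 28183 \left(-45728\right) = -1288752224$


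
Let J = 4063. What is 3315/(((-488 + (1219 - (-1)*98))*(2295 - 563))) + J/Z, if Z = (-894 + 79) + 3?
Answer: -728884673/145736542 ≈ -5.0014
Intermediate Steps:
Z = -812 (Z = -815 + 3 = -812)
3315/(((-488 + (1219 - (-1)*98))*(2295 - 563))) + J/Z = 3315/(((-488 + (1219 - (-1)*98))*(2295 - 563))) + 4063/(-812) = 3315/(((-488 + (1219 - 1*(-98)))*1732)) + 4063*(-1/812) = 3315/(((-488 + (1219 + 98))*1732)) - 4063/812 = 3315/(((-488 + 1317)*1732)) - 4063/812 = 3315/((829*1732)) - 4063/812 = 3315/1435828 - 4063/812 = -728884673/145736542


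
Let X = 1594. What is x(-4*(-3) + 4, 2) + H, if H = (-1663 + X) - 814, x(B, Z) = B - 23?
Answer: -890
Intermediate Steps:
x(B, Z) = -23 + B
H = -883 (H = (-1663 + 1594) - 814 = -69 - 814 = -883)
x(-4*(-3) + 4, 2) + H = (-23 + (-4*(-3) + 4)) - 883 = (-23 + (12 + 4)) - 883 = (-23 + 16) - 883 = -7 - 883 = -890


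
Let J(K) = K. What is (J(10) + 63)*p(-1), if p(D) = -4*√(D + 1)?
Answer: 0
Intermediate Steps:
p(D) = -4*√(1 + D)
(J(10) + 63)*p(-1) = (10 + 63)*(-4*√(1 - 1)) = 73*(-4*√0) = 73*(-4*0) = 73*0 = 0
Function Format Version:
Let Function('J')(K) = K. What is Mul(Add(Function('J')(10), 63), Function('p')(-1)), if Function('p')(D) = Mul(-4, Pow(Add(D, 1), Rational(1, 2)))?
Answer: 0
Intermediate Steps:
Function('p')(D) = Mul(-4, Pow(Add(1, D), Rational(1, 2)))
Mul(Add(Function('J')(10), 63), Function('p')(-1)) = Mul(Add(10, 63), Mul(-4, Pow(Add(1, -1), Rational(1, 2)))) = Mul(73, Mul(-4, Pow(0, Rational(1, 2)))) = Mul(73, Mul(-4, 0)) = Mul(73, 0) = 0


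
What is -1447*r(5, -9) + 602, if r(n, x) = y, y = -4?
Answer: 6390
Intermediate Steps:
r(n, x) = -4
-1447*r(5, -9) + 602 = -1447*(-4) + 602 = 5788 + 602 = 6390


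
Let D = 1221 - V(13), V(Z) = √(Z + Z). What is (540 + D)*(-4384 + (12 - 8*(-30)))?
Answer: -7276452 + 4132*√26 ≈ -7.2554e+6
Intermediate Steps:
V(Z) = √2*√Z (V(Z) = √(2*Z) = √2*√Z)
D = 1221 - √26 (D = 1221 - √2*√13 = 1221 - √26 ≈ 1215.9)
(540 + D)*(-4384 + (12 - 8*(-30))) = (540 + (1221 - √26))*(-4384 + (12 - 8*(-30))) = (1761 - √26)*(-4384 + (12 + 240)) = (1761 - √26)*(-4384 + 252) = (1761 - √26)*(-4132) = -7276452 + 4132*√26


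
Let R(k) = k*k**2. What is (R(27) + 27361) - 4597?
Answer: 42447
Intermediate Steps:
R(k) = k**3
(R(27) + 27361) - 4597 = (27**3 + 27361) - 4597 = (19683 + 27361) - 4597 = 47044 - 4597 = 42447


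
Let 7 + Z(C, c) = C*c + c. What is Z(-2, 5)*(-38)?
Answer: 456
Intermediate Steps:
Z(C, c) = -7 + c + C*c (Z(C, c) = -7 + (C*c + c) = -7 + (c + C*c) = -7 + c + C*c)
Z(-2, 5)*(-38) = (-7 + 5 - 2*5)*(-38) = (-7 + 5 - 10)*(-38) = -12*(-38) = 456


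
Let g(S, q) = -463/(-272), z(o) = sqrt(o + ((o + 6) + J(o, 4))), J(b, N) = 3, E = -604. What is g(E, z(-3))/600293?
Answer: 463/163279696 ≈ 2.8356e-6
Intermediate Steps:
z(o) = sqrt(9 + 2*o) (z(o) = sqrt(o + ((o + 6) + 3)) = sqrt(o + ((6 + o) + 3)) = sqrt(o + (9 + o)) = sqrt(9 + 2*o))
g(S, q) = 463/272 (g(S, q) = -463*(-1/272) = 463/272)
g(E, z(-3))/600293 = (463/272)/600293 = (463/272)*(1/600293) = 463/163279696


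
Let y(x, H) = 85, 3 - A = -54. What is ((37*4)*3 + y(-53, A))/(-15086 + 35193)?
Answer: 529/20107 ≈ 0.026309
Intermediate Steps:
A = 57 (A = 3 - 1*(-54) = 3 + 54 = 57)
((37*4)*3 + y(-53, A))/(-15086 + 35193) = ((37*4)*3 + 85)/(-15086 + 35193) = (148*3 + 85)/20107 = (444 + 85)*(1/20107) = 529*(1/20107) = 529/20107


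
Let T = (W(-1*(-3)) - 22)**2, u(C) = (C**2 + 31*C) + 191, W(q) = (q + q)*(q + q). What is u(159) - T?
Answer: 30205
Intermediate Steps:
W(q) = 4*q**2 (W(q) = (2*q)*(2*q) = 4*q**2)
u(C) = 191 + C**2 + 31*C
T = 196 (T = (4*(-1*(-3))**2 - 22)**2 = (4*3**2 - 22)**2 = (4*9 - 22)**2 = (36 - 22)**2 = 14**2 = 196)
u(159) - T = (191 + 159**2 + 31*159) - 1*196 = (191 + 25281 + 4929) - 196 = 30401 - 196 = 30205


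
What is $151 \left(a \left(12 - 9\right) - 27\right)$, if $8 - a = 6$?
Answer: $-3171$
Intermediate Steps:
$a = 2$ ($a = 8 - 6 = 2$)
$151 \left(a \left(12 - 9\right) - 27\right) = 151 \left(2 \left(12 - 9\right) - 27\right) = 151 \left(2 \cdot 3 - 27\right) = 151 \left(6 - 27\right) = 151 \left(-21\right) = -3171$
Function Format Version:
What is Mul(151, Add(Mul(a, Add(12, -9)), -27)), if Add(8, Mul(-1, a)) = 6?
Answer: -3171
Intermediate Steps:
a = 2 (a = Add(8, Mul(-1, 6)) = Add(8, -6) = 2)
Mul(151, Add(Mul(a, Add(12, -9)), -27)) = Mul(151, Add(Mul(2, Add(12, -9)), -27)) = Mul(151, Add(Mul(2, 3), -27)) = Mul(151, Add(6, -27)) = Mul(151, -21) = -3171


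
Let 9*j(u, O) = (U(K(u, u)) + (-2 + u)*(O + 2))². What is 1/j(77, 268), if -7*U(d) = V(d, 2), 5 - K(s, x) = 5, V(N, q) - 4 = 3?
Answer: 9/410022001 ≈ 2.1950e-8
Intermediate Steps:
V(N, q) = 7 (V(N, q) = 4 + 3 = 7)
K(s, x) = 0 (K(s, x) = 5 - 1*5 = 5 - 5 = 0)
U(d) = -1 (U(d) = -⅐*7 = -1)
j(u, O) = (-1 + (-2 + u)*(2 + O))²/9 (j(u, O) = (-1 + (-2 + u)*(O + 2))²/9 = (-1 + (-2 + u)*(2 + O))²/9)
1/j(77, 268) = 1/((-5 - 2*268 + 2*77 + 268*77)²/9) = 1/((-5 - 536 + 154 + 20636)²/9) = 1/((⅑)*20249²) = 1/((⅑)*410022001) = 1/(410022001/9) = 9/410022001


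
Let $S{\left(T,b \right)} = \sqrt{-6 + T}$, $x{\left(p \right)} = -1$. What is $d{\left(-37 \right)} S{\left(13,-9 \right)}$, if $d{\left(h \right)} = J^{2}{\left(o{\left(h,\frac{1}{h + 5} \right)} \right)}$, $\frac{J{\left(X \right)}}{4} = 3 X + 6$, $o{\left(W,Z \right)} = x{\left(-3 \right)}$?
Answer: $144 \sqrt{7} \approx 380.99$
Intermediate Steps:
$o{\left(W,Z \right)} = -1$
$J{\left(X \right)} = 24 + 12 X$ ($J{\left(X \right)} = 4 \left(3 X + 6\right) = 4 \left(6 + 3 X\right) = 24 + 12 X$)
$d{\left(h \right)} = 144$ ($d{\left(h \right)} = \left(24 + 12 \left(-1\right)\right)^{2} = \left(24 - 12\right)^{2} = 12^{2} = 144$)
$d{\left(-37 \right)} S{\left(13,-9 \right)} = 144 \sqrt{-6 + 13} = 144 \sqrt{7}$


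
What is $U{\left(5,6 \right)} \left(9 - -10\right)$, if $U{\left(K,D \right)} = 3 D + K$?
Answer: $437$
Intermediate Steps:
$U{\left(K,D \right)} = K + 3 D$
$U{\left(5,6 \right)} \left(9 - -10\right) = \left(5 + 3 \cdot 6\right) \left(9 - -10\right) = \left(5 + 18\right) \left(9 + 10\right) = 23 \cdot 19 = 437$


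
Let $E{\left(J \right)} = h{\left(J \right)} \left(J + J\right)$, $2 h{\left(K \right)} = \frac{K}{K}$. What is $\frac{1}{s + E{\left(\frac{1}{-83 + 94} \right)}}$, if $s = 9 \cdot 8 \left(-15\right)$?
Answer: $- \frac{11}{11879} \approx -0.000926$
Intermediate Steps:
$h{\left(K \right)} = \frac{1}{2}$ ($h{\left(K \right)} = \frac{K \frac{1}{K}}{2} = \frac{1}{2} \cdot 1 = \frac{1}{2}$)
$s = -1080$ ($s = 72 \left(-15\right) = -1080$)
$E{\left(J \right)} = J$ ($E{\left(J \right)} = \frac{J + J}{2} = \frac{2 J}{2} = J$)
$\frac{1}{s + E{\left(\frac{1}{-83 + 94} \right)}} = \frac{1}{-1080 + \frac{1}{-83 + 94}} = \frac{1}{-1080 + \frac{1}{11}} = \frac{1}{- \frac{11879}{11}} = - \frac{11}{11879}$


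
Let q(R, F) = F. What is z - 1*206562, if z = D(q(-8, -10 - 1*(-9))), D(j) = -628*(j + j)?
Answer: -205306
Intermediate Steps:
D(j) = -1256*j
z = 1256 (z = -1256*(-10 - 1*(-9)) = -1256*(-10 + 9) = -1256*(-1) = 1256)
z - 1*206562 = 1256 - 1*206562 = 1256 - 206562 = -205306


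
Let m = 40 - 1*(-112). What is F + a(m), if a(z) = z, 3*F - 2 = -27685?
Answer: -27227/3 ≈ -9075.7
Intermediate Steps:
F = -27683/3 (F = 2/3 + (1/3)*(-27685) = 2/3 - 27685/3 = -27683/3 ≈ -9227.7)
m = 152 (m = 40 + 112 = 152)
F + a(m) = -27683/3 + 152 = -27227/3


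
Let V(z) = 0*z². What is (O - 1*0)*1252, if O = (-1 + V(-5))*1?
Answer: -1252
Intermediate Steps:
V(z) = 0
O = -1 (O = (-1 + 0)*1 = -1*1 = -1)
(O - 1*0)*1252 = (-1 - 1*0)*1252 = (-1 + 0)*1252 = -1*1252 = -1252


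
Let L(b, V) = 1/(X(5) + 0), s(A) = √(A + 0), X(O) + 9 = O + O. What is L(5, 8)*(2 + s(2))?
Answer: 2 + √2 ≈ 3.4142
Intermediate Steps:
X(O) = -9 + 2*O (X(O) = -9 + (O + O) = -9 + 2*O)
s(A) = √A
L(b, V) = 1 (L(b, V) = 1/((-9 + 2*5) + 0) = 1/((-9 + 10) + 0) = 1/(1 + 0) = 1/1 = 1)
L(5, 8)*(2 + s(2)) = 1*(2 + √2) = 2 + √2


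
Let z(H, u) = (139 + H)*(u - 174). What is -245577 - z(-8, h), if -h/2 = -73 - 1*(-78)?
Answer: -221473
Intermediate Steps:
h = -10 (h = -2*(-73 - 1*(-78)) = -2*(-73 + 78) = -2*5 = -10)
z(H, u) = (-174 + u)*(139 + H) (z(H, u) = (139 + H)*(-174 + u) = (-174 + u)*(139 + H))
-245577 - z(-8, h) = -245577 - (-24186 - 174*(-8) + 139*(-10) - 8*(-10)) = -245577 - (-24186 + 1392 - 1390 + 80) = -245577 - 1*(-24104) = -245577 + 24104 = -221473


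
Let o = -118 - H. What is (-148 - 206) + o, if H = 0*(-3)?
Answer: -472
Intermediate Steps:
H = 0
o = -118 (o = -118 - 1*0 = -118 + 0 = -118)
(-148 - 206) + o = (-148 - 206) - 118 = -354 - 118 = -472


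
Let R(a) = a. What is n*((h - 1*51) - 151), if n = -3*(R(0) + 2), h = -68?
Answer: 1620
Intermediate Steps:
n = -6 (n = -3*(0 + 2) = -3*2 = -6)
n*((h - 1*51) - 151) = -6*((-68 - 1*51) - 151) = -6*((-68 - 51) - 151) = -6*(-119 - 151) = -6*(-270) = 1620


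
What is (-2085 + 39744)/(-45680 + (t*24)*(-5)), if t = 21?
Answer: -37659/48200 ≈ -0.78131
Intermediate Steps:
(-2085 + 39744)/(-45680 + (t*24)*(-5)) = (-2085 + 39744)/(-45680 + (21*24)*(-5)) = 37659/(-45680 + 504*(-5)) = 37659/(-45680 - 2520) = 37659/(-48200) = 37659*(-1/48200) = -37659/48200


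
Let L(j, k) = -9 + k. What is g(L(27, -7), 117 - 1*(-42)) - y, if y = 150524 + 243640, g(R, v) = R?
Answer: -394180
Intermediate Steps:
y = 394164
g(L(27, -7), 117 - 1*(-42)) - y = (-9 - 7) - 1*394164 = -16 - 394164 = -394180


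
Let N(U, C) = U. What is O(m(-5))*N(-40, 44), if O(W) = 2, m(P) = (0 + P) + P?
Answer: -80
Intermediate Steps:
m(P) = 2*P (m(P) = P + P = 2*P)
O(m(-5))*N(-40, 44) = 2*(-40) = -80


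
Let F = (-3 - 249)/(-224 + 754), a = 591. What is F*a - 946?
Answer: -325156/265 ≈ -1227.0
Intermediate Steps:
F = -126/265 (F = -252/530 = -252*1/530 = -126/265 ≈ -0.47547)
F*a - 946 = -126/265*591 - 946 = -74466/265 - 946 = -325156/265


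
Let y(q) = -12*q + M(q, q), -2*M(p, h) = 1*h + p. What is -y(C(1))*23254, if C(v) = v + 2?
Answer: 906906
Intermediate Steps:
M(p, h) = -h/2 - p/2 (M(p, h) = -(1*h + p)/2 = -(h + p)/2 = -h/2 - p/2)
C(v) = 2 + v
y(q) = -13*q (y(q) = -12*q + (-q/2 - q/2) = -12*q - q = -13*q)
-y(C(1))*23254 = -(-13)*(2 + 1)*23254 = -(-13)*3*23254 = -1*(-39)*23254 = 39*23254 = 906906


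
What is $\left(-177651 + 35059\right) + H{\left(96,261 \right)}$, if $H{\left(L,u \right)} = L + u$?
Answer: $-142235$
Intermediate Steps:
$\left(-177651 + 35059\right) + H{\left(96,261 \right)} = \left(-177651 + 35059\right) + \left(96 + 261\right) = -142592 + 357 = -142235$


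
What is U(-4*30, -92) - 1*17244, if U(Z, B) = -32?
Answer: -17276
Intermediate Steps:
U(-4*30, -92) - 1*17244 = -32 - 1*17244 = -32 - 17244 = -17276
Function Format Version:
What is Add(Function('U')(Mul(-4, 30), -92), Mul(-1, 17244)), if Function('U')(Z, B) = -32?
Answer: -17276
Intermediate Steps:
Add(Function('U')(Mul(-4, 30), -92), Mul(-1, 17244)) = Add(-32, Mul(-1, 17244)) = Add(-32, -17244) = -17276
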